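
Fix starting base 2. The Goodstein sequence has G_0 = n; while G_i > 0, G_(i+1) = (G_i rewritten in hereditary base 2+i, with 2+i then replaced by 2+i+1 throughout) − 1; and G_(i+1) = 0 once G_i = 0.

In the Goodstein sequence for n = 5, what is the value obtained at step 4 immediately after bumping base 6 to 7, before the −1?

1198

G_0=5  [base 2] 2^2 + 1  →[2↦3]→  3^3 + 1 = 28  −1 ⇒ G_1=27
G_1=27  [base 3] 3^3  →[3↦4]→  4^4 = 256  −1 ⇒ G_2=255
G_2=255  [base 4] 3·4^3 + 3·4^2 + 3·4 + 3  →[4↦5]→  3·5^3 + 3·5^2 + 3·5 + 3 = 468  −1 ⇒ G_3=467
G_3=467  [base 5] 3·5^3 + 3·5^2 + 3·5 + 2  →[5↦6]→  3·6^3 + 3·6^2 + 3·6 + 2 = 776  −1 ⇒ G_4=775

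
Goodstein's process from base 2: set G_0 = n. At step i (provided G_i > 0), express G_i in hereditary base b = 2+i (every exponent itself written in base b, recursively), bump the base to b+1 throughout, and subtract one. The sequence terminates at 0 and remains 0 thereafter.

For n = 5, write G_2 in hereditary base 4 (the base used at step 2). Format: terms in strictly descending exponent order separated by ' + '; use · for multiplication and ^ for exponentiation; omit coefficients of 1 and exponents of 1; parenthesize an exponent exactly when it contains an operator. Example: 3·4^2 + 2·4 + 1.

3·4^3 + 3·4^2 + 3·4 + 3

(0) 5|_2 = 2^2 + 1 ↦ 3^3 + 1|_3 = 28 ⇒ 27
(1) 27|_3 = 3^3 ↦ 4^4|_4 = 256 ⇒ 255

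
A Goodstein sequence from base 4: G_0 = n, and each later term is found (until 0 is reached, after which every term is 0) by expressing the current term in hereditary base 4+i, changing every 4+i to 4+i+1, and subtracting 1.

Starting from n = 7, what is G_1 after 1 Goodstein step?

G_0 = 7. HB_4(7) = 4 + 3. Bump = 8. G_1 = 7.
G_1 = 7. HB_5(7) = 5 + 2. Bump = 8. G_2 = 7.

7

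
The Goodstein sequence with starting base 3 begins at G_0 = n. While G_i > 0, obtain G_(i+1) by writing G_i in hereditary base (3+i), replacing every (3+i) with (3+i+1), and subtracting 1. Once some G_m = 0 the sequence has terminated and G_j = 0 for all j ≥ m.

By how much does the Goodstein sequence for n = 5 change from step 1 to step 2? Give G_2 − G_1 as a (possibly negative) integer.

0

G_0 = 5. HB_3(5) = 3 + 2. Bump = 6. G_1 = 5.
G_1 = 5. HB_4(5) = 4 + 1. Bump = 6. G_2 = 5.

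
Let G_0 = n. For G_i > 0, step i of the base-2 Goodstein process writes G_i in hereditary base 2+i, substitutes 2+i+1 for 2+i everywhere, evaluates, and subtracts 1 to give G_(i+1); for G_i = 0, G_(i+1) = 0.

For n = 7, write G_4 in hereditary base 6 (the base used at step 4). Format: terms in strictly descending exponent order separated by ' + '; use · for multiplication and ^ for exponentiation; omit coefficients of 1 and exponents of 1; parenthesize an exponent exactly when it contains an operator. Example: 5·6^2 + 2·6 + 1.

6^6 + 1

(0) 7|_2 = 2^2 + 2 + 1 ↦ 3^3 + 3 + 1|_3 = 31 ⇒ 30
(1) 30|_3 = 3^3 + 3 ↦ 4^4 + 4|_4 = 260 ⇒ 259
(2) 259|_4 = 4^4 + 3 ↦ 5^5 + 3|_5 = 3128 ⇒ 3127
(3) 3127|_5 = 5^5 + 2 ↦ 6^6 + 2|_6 = 46658 ⇒ 46657
(4) 46657|_6 = 6^6 + 1 ↦ 7^7 + 1|_7 = 823544 ⇒ 823543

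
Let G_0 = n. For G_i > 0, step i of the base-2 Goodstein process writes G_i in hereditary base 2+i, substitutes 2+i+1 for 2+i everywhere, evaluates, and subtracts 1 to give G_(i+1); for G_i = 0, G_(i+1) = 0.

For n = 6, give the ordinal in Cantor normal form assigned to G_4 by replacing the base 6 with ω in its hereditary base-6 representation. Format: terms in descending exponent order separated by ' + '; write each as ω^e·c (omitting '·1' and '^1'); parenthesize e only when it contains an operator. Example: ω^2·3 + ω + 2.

step 0: 6 = 2^2 + 2; sub 3 for 2: 3^3 + 3; = 30; G_1 = 30−1 = 29
step 1: 29 = 3^3 + 2; sub 4 for 3: 4^4 + 2; = 258; G_2 = 258−1 = 257
step 2: 257 = 4^4 + 1; sub 5 for 4: 5^5 + 1; = 3126; G_3 = 3126−1 = 3125
step 3: 3125 = 5^5; sub 6 for 5: 6^6; = 46656; G_4 = 46656−1 = 46655

ω^5·5 + ω^4·5 + ω^3·5 + ω^2·5 + ω·5 + 5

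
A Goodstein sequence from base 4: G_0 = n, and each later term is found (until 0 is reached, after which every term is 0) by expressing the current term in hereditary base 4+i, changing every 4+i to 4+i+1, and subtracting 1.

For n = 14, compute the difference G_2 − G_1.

2

G_0 = 14. HB_4(14) = 3·4 + 2. Bump = 17. G_1 = 16.
G_1 = 16. HB_5(16) = 3·5 + 1. Bump = 19. G_2 = 18.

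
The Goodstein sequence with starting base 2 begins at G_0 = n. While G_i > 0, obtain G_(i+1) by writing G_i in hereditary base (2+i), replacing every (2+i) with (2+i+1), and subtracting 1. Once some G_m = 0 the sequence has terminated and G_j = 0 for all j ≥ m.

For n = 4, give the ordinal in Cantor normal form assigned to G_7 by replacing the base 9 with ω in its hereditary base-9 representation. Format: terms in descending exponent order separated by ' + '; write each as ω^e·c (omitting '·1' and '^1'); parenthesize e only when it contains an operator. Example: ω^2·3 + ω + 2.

ω^2·2 + ω + 2

(0) 4|_2 = 2^2 ↦ 3^3|_3 = 27 ⇒ 26
(1) 26|_3 = 2·3^2 + 2·3 + 2 ↦ 2·4^2 + 2·4 + 2|_4 = 42 ⇒ 41
(2) 41|_4 = 2·4^2 + 2·4 + 1 ↦ 2·5^2 + 2·5 + 1|_5 = 61 ⇒ 60
(3) 60|_5 = 2·5^2 + 2·5 ↦ 2·6^2 + 2·6|_6 = 84 ⇒ 83
(4) 83|_6 = 2·6^2 + 6 + 5 ↦ 2·7^2 + 7 + 5|_7 = 110 ⇒ 109
(5) 109|_7 = 2·7^2 + 7 + 4 ↦ 2·8^2 + 8 + 4|_8 = 140 ⇒ 139
(6) 139|_8 = 2·8^2 + 8 + 3 ↦ 2·9^2 + 9 + 3|_9 = 174 ⇒ 173
(7) 173|_9 = 2·9^2 + 9 + 2 ↦ 2·10^2 + 10 + 2|_10 = 212 ⇒ 211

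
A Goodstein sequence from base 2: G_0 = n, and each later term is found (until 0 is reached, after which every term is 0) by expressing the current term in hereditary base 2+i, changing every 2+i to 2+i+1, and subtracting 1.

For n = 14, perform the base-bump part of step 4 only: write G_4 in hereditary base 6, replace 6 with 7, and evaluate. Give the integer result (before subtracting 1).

base 2: 14 = 2^(2 + 1) + 2^2 + 2; at 3: 3^(3 + 1) + 3^3 + 3 = 111; next = 110
base 3: 110 = 3^(3 + 1) + 3^3 + 2; at 4: 4^(4 + 1) + 4^4 + 2 = 1282; next = 1281
base 4: 1281 = 4^(4 + 1) + 4^4 + 1; at 5: 5^(5 + 1) + 5^5 + 1 = 18751; next = 18750
base 5: 18750 = 5^(5 + 1) + 5^5; at 6: 6^(6 + 1) + 6^6 = 326592; next = 326591
base 6: 326591 = 6^(6 + 1) + 5·6^5 + 5·6^4 + 5·6^3 + 5·6^2 + 5·6 + 5; at 7: 7^(7 + 1) + 5·7^5 + 5·7^4 + 5·7^3 + 5·7^2 + 5·7 + 5 = 5862841; next = 5862840

5862841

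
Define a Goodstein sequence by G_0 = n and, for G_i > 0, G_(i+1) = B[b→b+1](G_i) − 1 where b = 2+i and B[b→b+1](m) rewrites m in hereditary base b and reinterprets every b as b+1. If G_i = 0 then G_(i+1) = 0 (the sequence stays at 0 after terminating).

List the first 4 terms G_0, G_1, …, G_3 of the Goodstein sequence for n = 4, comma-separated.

4, 26, 41, 60

G_0=4  [base 2] 2^2  →[2↦3]→  3^3 = 27  −1 ⇒ G_1=26
G_1=26  [base 3] 2·3^2 + 2·3 + 2  →[3↦4]→  2·4^2 + 2·4 + 2 = 42  −1 ⇒ G_2=41
G_2=41  [base 4] 2·4^2 + 2·4 + 1  →[4↦5]→  2·5^2 + 2·5 + 1 = 61  −1 ⇒ G_3=60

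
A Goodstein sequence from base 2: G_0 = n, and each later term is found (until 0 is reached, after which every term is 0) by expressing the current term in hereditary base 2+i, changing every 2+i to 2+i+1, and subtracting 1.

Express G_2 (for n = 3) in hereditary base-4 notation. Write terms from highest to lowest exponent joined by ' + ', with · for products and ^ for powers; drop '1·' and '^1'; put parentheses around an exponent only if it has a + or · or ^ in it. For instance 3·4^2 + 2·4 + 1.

3

(0) 3|_2 = 2 + 1 ↦ 3 + 1|_3 = 4 ⇒ 3
(1) 3|_3 = 3 ↦ 4|_4 = 4 ⇒ 3
(2) 3|_4 = 3 ↦ 3|_5 = 3 ⇒ 2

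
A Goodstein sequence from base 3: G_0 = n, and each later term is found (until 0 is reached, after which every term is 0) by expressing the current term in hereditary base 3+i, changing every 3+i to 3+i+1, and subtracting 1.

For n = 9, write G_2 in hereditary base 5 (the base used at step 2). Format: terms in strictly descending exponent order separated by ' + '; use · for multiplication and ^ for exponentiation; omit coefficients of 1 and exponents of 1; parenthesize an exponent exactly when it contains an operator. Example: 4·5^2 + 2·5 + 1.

3·5 + 2

base 3: 9 = 3^2; at 4: 4^2 = 16; next = 15
base 4: 15 = 3·4 + 3; at 5: 3·5 + 3 = 18; next = 17
base 5: 17 = 3·5 + 2; at 6: 3·6 + 2 = 20; next = 19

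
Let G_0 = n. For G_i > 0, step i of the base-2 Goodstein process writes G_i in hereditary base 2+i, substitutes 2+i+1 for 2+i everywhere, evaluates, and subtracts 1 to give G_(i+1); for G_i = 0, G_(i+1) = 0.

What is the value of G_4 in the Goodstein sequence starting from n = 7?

G_0 = 7. HB_2(7) = 2^2 + 2 + 1. Bump = 31. G_1 = 30.
G_1 = 30. HB_3(30) = 3^3 + 3. Bump = 260. G_2 = 259.
G_2 = 259. HB_4(259) = 4^4 + 3. Bump = 3128. G_3 = 3127.
G_3 = 3127. HB_5(3127) = 5^5 + 2. Bump = 46658. G_4 = 46657.
G_4 = 46657. HB_6(46657) = 6^6 + 1. Bump = 823544. G_5 = 823543.

46657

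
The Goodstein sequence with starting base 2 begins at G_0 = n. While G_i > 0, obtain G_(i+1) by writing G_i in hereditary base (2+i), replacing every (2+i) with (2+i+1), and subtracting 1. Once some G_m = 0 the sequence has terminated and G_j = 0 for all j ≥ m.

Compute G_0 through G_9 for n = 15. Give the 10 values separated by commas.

15, 111, 1283, 18752, 326593, 6588344, 150994943, 3524450280, 100077777775, 3138578427934

15 —HB2→ 2^(2 + 1) + 2^2 + 2 + 1 —bump→ 3^(3 + 1) + 3^3 + 3 + 1 = 112 —(−1)→ 111
111 —HB3→ 3^(3 + 1) + 3^3 + 3 —bump→ 4^(4 + 1) + 4^4 + 4 = 1284 —(−1)→ 1283
1283 —HB4→ 4^(4 + 1) + 4^4 + 3 —bump→ 5^(5 + 1) + 5^5 + 3 = 18753 —(−1)→ 18752
18752 —HB5→ 5^(5 + 1) + 5^5 + 2 —bump→ 6^(6 + 1) + 6^6 + 2 = 326594 —(−1)→ 326593
326593 —HB6→ 6^(6 + 1) + 6^6 + 1 —bump→ 7^(7 + 1) + 7^7 + 1 = 6588345 —(−1)→ 6588344
6588344 —HB7→ 7^(7 + 1) + 7^7 —bump→ 8^(8 + 1) + 8^8 = 150994944 —(−1)→ 150994943
150994943 —HB8→ 8^(8 + 1) + 7·8^7 + 7·8^6 + 7·8^5 + 7·8^4 + 7·8^3 + 7·8^2 + 7·8 + 7 —bump→ 9^(9 + 1) + 7·9^7 + 7·9^6 + 7·9^5 + 7·9^4 + 7·9^3 + 7·9^2 + 7·9 + 7 = 3524450281 —(−1)→ 3524450280
3524450280 —HB9→ 9^(9 + 1) + 7·9^7 + 7·9^6 + 7·9^5 + 7·9^4 + 7·9^3 + 7·9^2 + 7·9 + 6 —bump→ 10^(10 + 1) + 7·10^7 + 7·10^6 + 7·10^5 + 7·10^4 + 7·10^3 + 7·10^2 + 7·10 + 6 = 100077777776 —(−1)→ 100077777775
100077777775 —HB10→ 10^(10 + 1) + 7·10^7 + 7·10^6 + 7·10^5 + 7·10^4 + 7·10^3 + 7·10^2 + 7·10 + 5 —bump→ 11^(11 + 1) + 7·11^7 + 7·11^6 + 7·11^5 + 7·11^4 + 7·11^3 + 7·11^2 + 7·11 + 5 = 3138578427935 —(−1)→ 3138578427934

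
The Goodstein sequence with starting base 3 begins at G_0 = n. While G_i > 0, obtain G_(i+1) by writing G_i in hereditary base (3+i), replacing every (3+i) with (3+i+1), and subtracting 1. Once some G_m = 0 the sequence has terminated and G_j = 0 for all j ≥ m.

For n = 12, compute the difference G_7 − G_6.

6

(0) 12|_3 = 3^2 + 3 ↦ 4^2 + 4|_4 = 20 ⇒ 19
(1) 19|_4 = 4^2 + 3 ↦ 5^2 + 3|_5 = 28 ⇒ 27
(2) 27|_5 = 5^2 + 2 ↦ 6^2 + 2|_6 = 38 ⇒ 37
(3) 37|_6 = 6^2 + 1 ↦ 7^2 + 1|_7 = 50 ⇒ 49
(4) 49|_7 = 7^2 ↦ 8^2|_8 = 64 ⇒ 63
(5) 63|_8 = 7·8 + 7 ↦ 7·9 + 7|_9 = 70 ⇒ 69
(6) 69|_9 = 7·9 + 6 ↦ 7·10 + 6|_10 = 76 ⇒ 75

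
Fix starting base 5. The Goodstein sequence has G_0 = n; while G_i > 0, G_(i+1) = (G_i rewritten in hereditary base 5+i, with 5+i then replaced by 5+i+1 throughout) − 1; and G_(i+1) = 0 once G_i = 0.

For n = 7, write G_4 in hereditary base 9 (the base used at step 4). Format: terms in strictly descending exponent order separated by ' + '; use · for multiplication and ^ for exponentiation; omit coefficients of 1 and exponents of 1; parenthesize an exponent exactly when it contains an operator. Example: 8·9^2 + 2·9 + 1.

6

step 0: 7 = 5 + 2; sub 6 for 5: 6 + 2; = 8; G_1 = 8−1 = 7
step 1: 7 = 6 + 1; sub 7 for 6: 7 + 1; = 8; G_2 = 8−1 = 7
step 2: 7 = 7; sub 8 for 7: 8; = 8; G_3 = 8−1 = 7
step 3: 7 = 7; sub 9 for 8: 7; = 7; G_4 = 7−1 = 6
step 4: 6 = 6; sub 10 for 9: 6; = 6; G_5 = 6−1 = 5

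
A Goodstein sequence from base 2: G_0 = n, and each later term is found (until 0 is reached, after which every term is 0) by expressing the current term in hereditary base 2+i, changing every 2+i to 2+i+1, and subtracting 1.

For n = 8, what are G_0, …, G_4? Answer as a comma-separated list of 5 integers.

(0) 8|_2 = 2^(2 + 1) ↦ 3^(3 + 1)|_3 = 81 ⇒ 80
(1) 80|_3 = 2·3^3 + 2·3^2 + 2·3 + 2 ↦ 2·4^4 + 2·4^2 + 2·4 + 2|_4 = 554 ⇒ 553
(2) 553|_4 = 2·4^4 + 2·4^2 + 2·4 + 1 ↦ 2·5^5 + 2·5^2 + 2·5 + 1|_5 = 6311 ⇒ 6310
(3) 6310|_5 = 2·5^5 + 2·5^2 + 2·5 ↦ 2·6^6 + 2·6^2 + 2·6|_6 = 93396 ⇒ 93395

8, 80, 553, 6310, 93395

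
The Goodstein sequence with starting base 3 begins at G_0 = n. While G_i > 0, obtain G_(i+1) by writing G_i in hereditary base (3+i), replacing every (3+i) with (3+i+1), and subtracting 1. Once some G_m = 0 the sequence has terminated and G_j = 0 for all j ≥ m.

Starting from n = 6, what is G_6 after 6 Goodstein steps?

6

G_0=6  [base 3] 2·3  →[3↦4]→  2·4 = 8  −1 ⇒ G_1=7
G_1=7  [base 4] 4 + 3  →[4↦5]→  5 + 3 = 8  −1 ⇒ G_2=7
G_2=7  [base 5] 5 + 2  →[5↦6]→  6 + 2 = 8  −1 ⇒ G_3=7
G_3=7  [base 6] 6 + 1  →[6↦7]→  7 + 1 = 8  −1 ⇒ G_4=7
G_4=7  [base 7] 7  →[7↦8]→  8 = 8  −1 ⇒ G_5=7
G_5=7  [base 8] 7  →[8↦9]→  7 = 7  −1 ⇒ G_6=6
G_6=6  [base 9] 6  →[9↦10]→  6 = 6  −1 ⇒ G_7=5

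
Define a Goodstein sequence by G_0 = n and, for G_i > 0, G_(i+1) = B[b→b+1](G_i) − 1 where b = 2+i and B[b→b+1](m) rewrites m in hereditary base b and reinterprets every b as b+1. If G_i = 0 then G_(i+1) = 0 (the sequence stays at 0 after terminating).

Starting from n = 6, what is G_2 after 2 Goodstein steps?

257

G_0 = 6. HB_2(6) = 2^2 + 2. Bump = 30. G_1 = 29.
G_1 = 29. HB_3(29) = 3^3 + 2. Bump = 258. G_2 = 257.
G_2 = 257. HB_4(257) = 4^4 + 1. Bump = 3126. G_3 = 3125.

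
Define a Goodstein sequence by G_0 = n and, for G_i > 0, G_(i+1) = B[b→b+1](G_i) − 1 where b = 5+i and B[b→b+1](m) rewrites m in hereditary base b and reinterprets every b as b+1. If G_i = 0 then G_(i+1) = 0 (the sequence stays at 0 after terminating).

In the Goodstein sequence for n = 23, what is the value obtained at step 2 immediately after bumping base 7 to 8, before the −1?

33

23 —HB5→ 4·5 + 3 —bump→ 4·6 + 3 = 27 —(−1)→ 26
26 —HB6→ 4·6 + 2 —bump→ 4·7 + 2 = 30 —(−1)→ 29
29 —HB7→ 4·7 + 1 —bump→ 4·8 + 1 = 33 —(−1)→ 32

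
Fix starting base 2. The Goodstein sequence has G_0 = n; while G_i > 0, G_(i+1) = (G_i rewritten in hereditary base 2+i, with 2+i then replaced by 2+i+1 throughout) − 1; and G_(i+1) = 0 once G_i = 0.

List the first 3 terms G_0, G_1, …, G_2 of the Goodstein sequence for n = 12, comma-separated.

G_0=12  [base 2] 2^(2 + 1) + 2^2  →[2↦3]→  3^(3 + 1) + 3^3 = 108  −1 ⇒ G_1=107
G_1=107  [base 3] 3^(3 + 1) + 2·3^2 + 2·3 + 2  →[3↦4]→  4^(4 + 1) + 2·4^2 + 2·4 + 2 = 1066  −1 ⇒ G_2=1065

12, 107, 1065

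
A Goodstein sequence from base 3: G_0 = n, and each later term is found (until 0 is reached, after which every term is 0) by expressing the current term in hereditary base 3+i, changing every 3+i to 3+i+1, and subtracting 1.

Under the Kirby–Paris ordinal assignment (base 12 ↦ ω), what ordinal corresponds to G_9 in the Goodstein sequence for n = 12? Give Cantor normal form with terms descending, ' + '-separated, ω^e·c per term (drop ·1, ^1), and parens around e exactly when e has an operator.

step 0: 12 = 3^2 + 3; sub 4 for 3: 4^2 + 4; = 20; G_1 = 20−1 = 19
step 1: 19 = 4^2 + 3; sub 5 for 4: 5^2 + 3; = 28; G_2 = 28−1 = 27
step 2: 27 = 5^2 + 2; sub 6 for 5: 6^2 + 2; = 38; G_3 = 38−1 = 37
step 3: 37 = 6^2 + 1; sub 7 for 6: 7^2 + 1; = 50; G_4 = 50−1 = 49
step 4: 49 = 7^2; sub 8 for 7: 8^2; = 64; G_5 = 64−1 = 63
step 5: 63 = 7·8 + 7; sub 9 for 8: 7·9 + 7; = 70; G_6 = 70−1 = 69
step 6: 69 = 7·9 + 6; sub 10 for 9: 7·10 + 6; = 76; G_7 = 76−1 = 75
step 7: 75 = 7·10 + 5; sub 11 for 10: 7·11 + 5; = 82; G_8 = 82−1 = 81
step 8: 81 = 7·11 + 4; sub 12 for 11: 7·12 + 4; = 88; G_9 = 88−1 = 87

ω·7 + 3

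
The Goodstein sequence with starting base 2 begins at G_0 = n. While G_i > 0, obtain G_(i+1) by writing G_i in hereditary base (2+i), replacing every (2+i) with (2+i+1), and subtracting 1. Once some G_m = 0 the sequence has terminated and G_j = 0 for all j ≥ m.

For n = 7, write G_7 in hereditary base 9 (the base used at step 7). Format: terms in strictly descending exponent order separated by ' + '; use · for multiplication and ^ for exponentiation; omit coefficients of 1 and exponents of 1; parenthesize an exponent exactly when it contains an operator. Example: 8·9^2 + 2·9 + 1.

7·9^7 + 7·9^6 + 7·9^5 + 7·9^4 + 7·9^3 + 7·9^2 + 7·9 + 6

G_0 = 7. HB_2(7) = 2^2 + 2 + 1. Bump = 31. G_1 = 30.
G_1 = 30. HB_3(30) = 3^3 + 3. Bump = 260. G_2 = 259.
G_2 = 259. HB_4(259) = 4^4 + 3. Bump = 3128. G_3 = 3127.
G_3 = 3127. HB_5(3127) = 5^5 + 2. Bump = 46658. G_4 = 46657.
G_4 = 46657. HB_6(46657) = 6^6 + 1. Bump = 823544. G_5 = 823543.
G_5 = 823543. HB_7(823543) = 7^7. Bump = 16777216. G_6 = 16777215.
G_6 = 16777215. HB_8(16777215) = 7·8^7 + 7·8^6 + 7·8^5 + 7·8^4 + 7·8^3 + 7·8^2 + 7·8 + 7. Bump = 37665880. G_7 = 37665879.
G_7 = 37665879. HB_9(37665879) = 7·9^7 + 7·9^6 + 7·9^5 + 7·9^4 + 7·9^3 + 7·9^2 + 7·9 + 6. Bump = 77777776. G_8 = 77777775.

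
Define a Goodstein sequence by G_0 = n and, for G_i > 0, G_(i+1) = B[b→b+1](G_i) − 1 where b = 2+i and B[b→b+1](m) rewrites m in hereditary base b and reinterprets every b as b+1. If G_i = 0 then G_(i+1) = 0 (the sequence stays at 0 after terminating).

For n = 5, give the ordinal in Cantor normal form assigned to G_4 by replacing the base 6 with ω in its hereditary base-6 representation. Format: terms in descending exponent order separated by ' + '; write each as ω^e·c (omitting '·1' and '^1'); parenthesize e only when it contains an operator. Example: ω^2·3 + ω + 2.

step 0: 5 = 2^2 + 1; sub 3 for 2: 3^3 + 1; = 28; G_1 = 28−1 = 27
step 1: 27 = 3^3; sub 4 for 3: 4^4; = 256; G_2 = 256−1 = 255
step 2: 255 = 3·4^3 + 3·4^2 + 3·4 + 3; sub 5 for 4: 3·5^3 + 3·5^2 + 3·5 + 3; = 468; G_3 = 468−1 = 467
step 3: 467 = 3·5^3 + 3·5^2 + 3·5 + 2; sub 6 for 5: 3·6^3 + 3·6^2 + 3·6 + 2; = 776; G_4 = 776−1 = 775
step 4: 775 = 3·6^3 + 3·6^2 + 3·6 + 1; sub 7 for 6: 3·7^3 + 3·7^2 + 3·7 + 1; = 1198; G_5 = 1198−1 = 1197

ω^3·3 + ω^2·3 + ω·3 + 1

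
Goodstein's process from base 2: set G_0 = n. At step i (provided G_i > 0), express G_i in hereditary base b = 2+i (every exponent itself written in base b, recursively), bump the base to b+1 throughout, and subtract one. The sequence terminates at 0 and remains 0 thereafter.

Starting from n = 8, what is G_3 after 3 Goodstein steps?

6310

(0) 8|_2 = 2^(2 + 1) ↦ 3^(3 + 1)|_3 = 81 ⇒ 80
(1) 80|_3 = 2·3^3 + 2·3^2 + 2·3 + 2 ↦ 2·4^4 + 2·4^2 + 2·4 + 2|_4 = 554 ⇒ 553
(2) 553|_4 = 2·4^4 + 2·4^2 + 2·4 + 1 ↦ 2·5^5 + 2·5^2 + 2·5 + 1|_5 = 6311 ⇒ 6310
(3) 6310|_5 = 2·5^5 + 2·5^2 + 2·5 ↦ 2·6^6 + 2·6^2 + 2·6|_6 = 93396 ⇒ 93395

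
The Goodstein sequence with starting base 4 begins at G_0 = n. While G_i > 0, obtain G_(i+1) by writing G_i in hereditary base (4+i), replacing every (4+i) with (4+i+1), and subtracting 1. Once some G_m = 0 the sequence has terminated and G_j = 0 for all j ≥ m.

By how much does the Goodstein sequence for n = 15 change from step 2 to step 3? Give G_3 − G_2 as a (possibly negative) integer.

2

G_0 = 15. HB_4(15) = 3·4 + 3. Bump = 18. G_1 = 17.
G_1 = 17. HB_5(17) = 3·5 + 2. Bump = 20. G_2 = 19.
G_2 = 19. HB_6(19) = 3·6 + 1. Bump = 22. G_3 = 21.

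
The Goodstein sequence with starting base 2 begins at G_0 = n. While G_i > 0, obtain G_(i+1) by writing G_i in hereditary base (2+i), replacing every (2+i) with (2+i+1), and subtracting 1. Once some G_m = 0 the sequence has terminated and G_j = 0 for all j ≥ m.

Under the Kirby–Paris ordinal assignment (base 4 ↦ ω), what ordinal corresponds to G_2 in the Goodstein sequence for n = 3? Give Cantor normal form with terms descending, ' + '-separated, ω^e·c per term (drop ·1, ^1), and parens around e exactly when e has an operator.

G_0=3  [base 2] 2 + 1  →[2↦3]→  3 + 1 = 4  −1 ⇒ G_1=3
G_1=3  [base 3] 3  →[3↦4]→  4 = 4  −1 ⇒ G_2=3

3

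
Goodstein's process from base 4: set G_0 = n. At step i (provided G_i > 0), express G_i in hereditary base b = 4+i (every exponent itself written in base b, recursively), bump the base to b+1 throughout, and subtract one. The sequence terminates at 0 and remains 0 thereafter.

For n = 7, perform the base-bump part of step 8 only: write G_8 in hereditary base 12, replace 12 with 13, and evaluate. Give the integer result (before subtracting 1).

base 4: 7 = 4 + 3; at 5: 5 + 3 = 8; next = 7
base 5: 7 = 5 + 2; at 6: 6 + 2 = 8; next = 7
base 6: 7 = 6 + 1; at 7: 7 + 1 = 8; next = 7
base 7: 7 = 7; at 8: 8 = 8; next = 7
base 8: 7 = 7; at 9: 7 = 7; next = 6
base 9: 6 = 6; at 10: 6 = 6; next = 5
base 10: 5 = 5; at 11: 5 = 5; next = 4
base 11: 4 = 4; at 12: 4 = 4; next = 3
base 12: 3 = 3; at 13: 3 = 3; next = 2

3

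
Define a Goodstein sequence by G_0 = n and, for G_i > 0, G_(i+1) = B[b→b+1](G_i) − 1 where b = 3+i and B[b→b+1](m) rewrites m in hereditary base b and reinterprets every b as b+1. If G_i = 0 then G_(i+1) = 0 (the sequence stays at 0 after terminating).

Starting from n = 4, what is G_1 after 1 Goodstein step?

4

(0) 4|_3 = 3 + 1 ↦ 4 + 1|_4 = 5 ⇒ 4
(1) 4|_4 = 4 ↦ 5|_5 = 5 ⇒ 4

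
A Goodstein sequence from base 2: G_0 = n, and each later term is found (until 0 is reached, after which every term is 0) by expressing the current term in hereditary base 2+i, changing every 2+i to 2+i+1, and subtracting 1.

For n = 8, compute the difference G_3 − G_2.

base 2: 8 = 2^(2 + 1); at 3: 3^(3 + 1) = 81; next = 80
base 3: 80 = 2·3^3 + 2·3^2 + 2·3 + 2; at 4: 2·4^4 + 2·4^2 + 2·4 + 2 = 554; next = 553
base 4: 553 = 2·4^4 + 2·4^2 + 2·4 + 1; at 5: 2·5^5 + 2·5^2 + 2·5 + 1 = 6311; next = 6310

5757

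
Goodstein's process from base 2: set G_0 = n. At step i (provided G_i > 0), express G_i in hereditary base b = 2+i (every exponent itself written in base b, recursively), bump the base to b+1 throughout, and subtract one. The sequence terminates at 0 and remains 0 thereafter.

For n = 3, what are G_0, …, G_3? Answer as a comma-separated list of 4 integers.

G_0 = 3. HB_2(3) = 2 + 1. Bump = 4. G_1 = 3.
G_1 = 3. HB_3(3) = 3. Bump = 4. G_2 = 3.
G_2 = 3. HB_4(3) = 3. Bump = 3. G_3 = 2.

3, 3, 3, 2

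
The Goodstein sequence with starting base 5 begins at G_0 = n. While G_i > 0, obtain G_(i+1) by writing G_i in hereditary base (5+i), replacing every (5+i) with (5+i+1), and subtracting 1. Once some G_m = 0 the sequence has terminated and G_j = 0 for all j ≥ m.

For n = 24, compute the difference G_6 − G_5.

2

(0) 24|_5 = 4·5 + 4 ↦ 4·6 + 4|_6 = 28 ⇒ 27
(1) 27|_6 = 4·6 + 3 ↦ 4·7 + 3|_7 = 31 ⇒ 30
(2) 30|_7 = 4·7 + 2 ↦ 4·8 + 2|_8 = 34 ⇒ 33
(3) 33|_8 = 4·8 + 1 ↦ 4·9 + 1|_9 = 37 ⇒ 36
(4) 36|_9 = 4·9 ↦ 4·10|_10 = 40 ⇒ 39
(5) 39|_10 = 3·10 + 9 ↦ 3·11 + 9|_11 = 42 ⇒ 41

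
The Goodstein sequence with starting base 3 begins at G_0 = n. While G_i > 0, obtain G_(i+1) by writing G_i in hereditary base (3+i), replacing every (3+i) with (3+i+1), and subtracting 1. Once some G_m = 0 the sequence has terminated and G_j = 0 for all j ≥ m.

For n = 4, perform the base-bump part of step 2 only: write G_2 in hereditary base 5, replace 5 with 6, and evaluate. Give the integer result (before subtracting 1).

4

base 3: 4 = 3 + 1; at 4: 4 + 1 = 5; next = 4
base 4: 4 = 4; at 5: 5 = 5; next = 4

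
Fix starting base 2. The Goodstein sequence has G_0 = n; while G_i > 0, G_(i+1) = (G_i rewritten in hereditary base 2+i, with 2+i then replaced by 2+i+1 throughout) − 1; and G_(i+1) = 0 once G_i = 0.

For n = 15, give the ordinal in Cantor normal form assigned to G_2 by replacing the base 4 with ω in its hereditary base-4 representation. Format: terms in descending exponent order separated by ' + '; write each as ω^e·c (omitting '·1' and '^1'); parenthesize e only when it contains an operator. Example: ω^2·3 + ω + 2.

base 2: 15 = 2^(2 + 1) + 2^2 + 2 + 1; at 3: 3^(3 + 1) + 3^3 + 3 + 1 = 112; next = 111
base 3: 111 = 3^(3 + 1) + 3^3 + 3; at 4: 4^(4 + 1) + 4^4 + 4 = 1284; next = 1283
base 4: 1283 = 4^(4 + 1) + 4^4 + 3; at 5: 5^(5 + 1) + 5^5 + 3 = 18753; next = 18752

ω^(ω + 1) + ω^ω + 3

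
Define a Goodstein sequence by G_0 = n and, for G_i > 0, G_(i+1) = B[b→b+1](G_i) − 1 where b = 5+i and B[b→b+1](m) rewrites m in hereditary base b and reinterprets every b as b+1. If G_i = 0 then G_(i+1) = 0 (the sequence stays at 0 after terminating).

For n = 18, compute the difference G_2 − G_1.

(0) 18|_5 = 3·5 + 3 ↦ 3·6 + 3|_6 = 21 ⇒ 20
(1) 20|_6 = 3·6 + 2 ↦ 3·7 + 2|_7 = 23 ⇒ 22

2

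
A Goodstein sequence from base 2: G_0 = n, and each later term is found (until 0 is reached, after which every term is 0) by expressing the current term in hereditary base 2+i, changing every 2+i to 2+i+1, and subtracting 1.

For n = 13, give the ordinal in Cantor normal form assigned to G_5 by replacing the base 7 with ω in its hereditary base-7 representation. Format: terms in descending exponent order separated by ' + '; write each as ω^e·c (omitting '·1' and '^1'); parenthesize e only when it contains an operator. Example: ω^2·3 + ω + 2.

ω^(ω + 1) + ω^3·3 + ω^2·3 + ω·3

(0) 13|_2 = 2^(2 + 1) + 2^2 + 1 ↦ 3^(3 + 1) + 3^3 + 1|_3 = 109 ⇒ 108
(1) 108|_3 = 3^(3 + 1) + 3^3 ↦ 4^(4 + 1) + 4^4|_4 = 1280 ⇒ 1279
(2) 1279|_4 = 4^(4 + 1) + 3·4^3 + 3·4^2 + 3·4 + 3 ↦ 5^(5 + 1) + 3·5^3 + 3·5^2 + 3·5 + 3|_5 = 16093 ⇒ 16092
(3) 16092|_5 = 5^(5 + 1) + 3·5^3 + 3·5^2 + 3·5 + 2 ↦ 6^(6 + 1) + 3·6^3 + 3·6^2 + 3·6 + 2|_6 = 280712 ⇒ 280711
(4) 280711|_6 = 6^(6 + 1) + 3·6^3 + 3·6^2 + 3·6 + 1 ↦ 7^(7 + 1) + 3·7^3 + 3·7^2 + 3·7 + 1|_7 = 5765999 ⇒ 5765998
(5) 5765998|_7 = 7^(7 + 1) + 3·7^3 + 3·7^2 + 3·7 ↦ 8^(8 + 1) + 3·8^3 + 3·8^2 + 3·8|_8 = 134219480 ⇒ 134219479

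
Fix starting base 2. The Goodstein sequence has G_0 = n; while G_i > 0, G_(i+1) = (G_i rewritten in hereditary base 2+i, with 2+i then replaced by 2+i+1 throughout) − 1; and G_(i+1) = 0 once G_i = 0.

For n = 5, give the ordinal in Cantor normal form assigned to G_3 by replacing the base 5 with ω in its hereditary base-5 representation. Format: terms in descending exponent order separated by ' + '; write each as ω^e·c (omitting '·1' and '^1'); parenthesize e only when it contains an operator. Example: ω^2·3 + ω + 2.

G_0 = 5. HB_2(5) = 2^2 + 1. Bump = 28. G_1 = 27.
G_1 = 27. HB_3(27) = 3^3. Bump = 256. G_2 = 255.
G_2 = 255. HB_4(255) = 3·4^3 + 3·4^2 + 3·4 + 3. Bump = 468. G_3 = 467.
G_3 = 467. HB_5(467) = 3·5^3 + 3·5^2 + 3·5 + 2. Bump = 776. G_4 = 775.

ω^3·3 + ω^2·3 + ω·3 + 2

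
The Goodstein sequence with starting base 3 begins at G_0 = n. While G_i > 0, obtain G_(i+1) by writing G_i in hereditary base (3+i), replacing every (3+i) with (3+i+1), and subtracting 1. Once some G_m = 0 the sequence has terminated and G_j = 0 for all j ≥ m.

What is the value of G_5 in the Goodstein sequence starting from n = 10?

33

G_0=10  [base 3] 3^2 + 1  →[3↦4]→  4^2 + 1 = 17  −1 ⇒ G_1=16
G_1=16  [base 4] 4^2  →[4↦5]→  5^2 = 25  −1 ⇒ G_2=24
G_2=24  [base 5] 4·5 + 4  →[5↦6]→  4·6 + 4 = 28  −1 ⇒ G_3=27
G_3=27  [base 6] 4·6 + 3  →[6↦7]→  4·7 + 3 = 31  −1 ⇒ G_4=30
G_4=30  [base 7] 4·7 + 2  →[7↦8]→  4·8 + 2 = 34  −1 ⇒ G_5=33
G_5=33  [base 8] 4·8 + 1  →[8↦9]→  4·9 + 1 = 37  −1 ⇒ G_6=36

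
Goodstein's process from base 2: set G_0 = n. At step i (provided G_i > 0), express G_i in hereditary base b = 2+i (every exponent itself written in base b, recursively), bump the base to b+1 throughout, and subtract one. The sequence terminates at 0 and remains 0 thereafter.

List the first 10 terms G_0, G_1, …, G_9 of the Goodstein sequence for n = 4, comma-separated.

[0] 4 ≡ 2^2 (base 2). Lift 3: 27. −1: 26.
[1] 26 ≡ 2·3^2 + 2·3 + 2 (base 3). Lift 4: 42. −1: 41.
[2] 41 ≡ 2·4^2 + 2·4 + 1 (base 4). Lift 5: 61. −1: 60.
[3] 60 ≡ 2·5^2 + 2·5 (base 5). Lift 6: 84. −1: 83.
[4] 83 ≡ 2·6^2 + 6 + 5 (base 6). Lift 7: 110. −1: 109.
[5] 109 ≡ 2·7^2 + 7 + 4 (base 7). Lift 8: 140. −1: 139.
[6] 139 ≡ 2·8^2 + 8 + 3 (base 8). Lift 9: 174. −1: 173.
[7] 173 ≡ 2·9^2 + 9 + 2 (base 9). Lift 10: 212. −1: 211.
[8] 211 ≡ 2·10^2 + 10 + 1 (base 10). Lift 11: 254. −1: 253.

4, 26, 41, 60, 83, 109, 139, 173, 211, 253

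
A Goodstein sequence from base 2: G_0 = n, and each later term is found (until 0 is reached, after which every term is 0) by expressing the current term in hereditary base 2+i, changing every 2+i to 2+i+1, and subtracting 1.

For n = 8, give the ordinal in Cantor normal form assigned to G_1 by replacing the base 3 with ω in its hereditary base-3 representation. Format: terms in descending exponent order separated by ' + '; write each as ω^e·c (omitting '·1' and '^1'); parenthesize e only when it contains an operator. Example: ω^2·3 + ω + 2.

i=0: 8 = 2^(2 + 1) (b=2); 2→3: 3^(3 + 1) = 81; 81−1 = 80
i=1: 80 = 2·3^3 + 2·3^2 + 2·3 + 2 (b=3); 3→4: 2·4^4 + 2·4^2 + 2·4 + 2 = 554; 554−1 = 553

ω^ω·2 + ω^2·2 + ω·2 + 2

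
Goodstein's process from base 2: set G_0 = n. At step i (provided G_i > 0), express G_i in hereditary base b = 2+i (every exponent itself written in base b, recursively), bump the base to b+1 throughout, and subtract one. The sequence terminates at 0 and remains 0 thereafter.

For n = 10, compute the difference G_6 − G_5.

79857569

G_0=10  [base 2] 2^(2 + 1) + 2  →[2↦3]→  3^(3 + 1) + 3 = 84  −1 ⇒ G_1=83
G_1=83  [base 3] 3^(3 + 1) + 2  →[3↦4]→  4^(4 + 1) + 2 = 1026  −1 ⇒ G_2=1025
G_2=1025  [base 4] 4^(4 + 1) + 1  →[4↦5]→  5^(5 + 1) + 1 = 15626  −1 ⇒ G_3=15625
G_3=15625  [base 5] 5^(5 + 1)  →[5↦6]→  6^(6 + 1) = 279936  −1 ⇒ G_4=279935
G_4=279935  [base 6] 5·6^6 + 5·6^5 + 5·6^4 + 5·6^3 + 5·6^2 + 5·6 + 5  →[6↦7]→  5·7^7 + 5·7^5 + 5·7^4 + 5·7^3 + 5·7^2 + 5·7 + 5 = 4215755  −1 ⇒ G_5=4215754
G_5=4215754  [base 7] 5·7^7 + 5·7^5 + 5·7^4 + 5·7^3 + 5·7^2 + 5·7 + 4  →[7↦8]→  5·8^8 + 5·8^5 + 5·8^4 + 5·8^3 + 5·8^2 + 5·8 + 4 = 84073324  −1 ⇒ G_6=84073323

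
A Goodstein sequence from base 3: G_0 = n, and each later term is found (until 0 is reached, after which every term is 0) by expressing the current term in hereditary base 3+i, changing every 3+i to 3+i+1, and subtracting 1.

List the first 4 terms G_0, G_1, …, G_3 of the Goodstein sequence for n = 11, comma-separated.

(0) 11|_3 = 3^2 + 2 ↦ 4^2 + 2|_4 = 18 ⇒ 17
(1) 17|_4 = 4^2 + 1 ↦ 5^2 + 1|_5 = 26 ⇒ 25
(2) 25|_5 = 5^2 ↦ 6^2|_6 = 36 ⇒ 35

11, 17, 25, 35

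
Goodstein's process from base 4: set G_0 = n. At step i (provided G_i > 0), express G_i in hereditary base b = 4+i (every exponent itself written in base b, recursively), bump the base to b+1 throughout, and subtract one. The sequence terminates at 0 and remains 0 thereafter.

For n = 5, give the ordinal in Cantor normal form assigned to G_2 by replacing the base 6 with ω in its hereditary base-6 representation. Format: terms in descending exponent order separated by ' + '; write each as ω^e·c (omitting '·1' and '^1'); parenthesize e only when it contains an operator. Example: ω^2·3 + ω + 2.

5 —HB4→ 4 + 1 —bump→ 5 + 1 = 6 —(−1)→ 5
5 —HB5→ 5 —bump→ 6 = 6 —(−1)→ 5

5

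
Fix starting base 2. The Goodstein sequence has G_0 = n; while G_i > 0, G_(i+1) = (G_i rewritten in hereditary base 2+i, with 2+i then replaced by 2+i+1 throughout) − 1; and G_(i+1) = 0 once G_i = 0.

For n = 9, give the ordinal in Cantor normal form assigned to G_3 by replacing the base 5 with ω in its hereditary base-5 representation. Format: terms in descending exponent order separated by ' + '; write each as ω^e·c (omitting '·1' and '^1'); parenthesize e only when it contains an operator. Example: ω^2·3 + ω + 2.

[0] 9 ≡ 2^(2 + 1) + 1 (base 2). Lift 3: 82. −1: 81.
[1] 81 ≡ 3^(3 + 1) (base 3). Lift 4: 1024. −1: 1023.
[2] 1023 ≡ 3·4^4 + 3·4^3 + 3·4^2 + 3·4 + 3 (base 4). Lift 5: 9843. −1: 9842.

ω^ω·3 + ω^3·3 + ω^2·3 + ω·3 + 2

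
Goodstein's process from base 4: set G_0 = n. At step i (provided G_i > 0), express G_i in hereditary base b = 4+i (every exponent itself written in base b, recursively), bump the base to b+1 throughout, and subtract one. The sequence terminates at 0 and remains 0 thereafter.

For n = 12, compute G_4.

17

12 —HB4→ 3·4 —bump→ 3·5 = 15 —(−1)→ 14
14 —HB5→ 2·5 + 4 —bump→ 2·6 + 4 = 16 —(−1)→ 15
15 —HB6→ 2·6 + 3 —bump→ 2·7 + 3 = 17 —(−1)→ 16
16 —HB7→ 2·7 + 2 —bump→ 2·8 + 2 = 18 —(−1)→ 17
17 —HB8→ 2·8 + 1 —bump→ 2·9 + 1 = 19 —(−1)→ 18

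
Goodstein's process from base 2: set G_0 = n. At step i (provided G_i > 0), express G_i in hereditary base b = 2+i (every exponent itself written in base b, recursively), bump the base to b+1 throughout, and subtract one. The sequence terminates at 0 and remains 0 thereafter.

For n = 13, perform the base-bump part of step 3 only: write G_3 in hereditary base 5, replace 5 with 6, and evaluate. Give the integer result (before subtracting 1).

[0] 13 ≡ 2^(2 + 1) + 2^2 + 1 (base 2). Lift 3: 109. −1: 108.
[1] 108 ≡ 3^(3 + 1) + 3^3 (base 3). Lift 4: 1280. −1: 1279.
[2] 1279 ≡ 4^(4 + 1) + 3·4^3 + 3·4^2 + 3·4 + 3 (base 4). Lift 5: 16093. −1: 16092.
[3] 16092 ≡ 5^(5 + 1) + 3·5^3 + 3·5^2 + 3·5 + 2 (base 5). Lift 6: 280712. −1: 280711.

280712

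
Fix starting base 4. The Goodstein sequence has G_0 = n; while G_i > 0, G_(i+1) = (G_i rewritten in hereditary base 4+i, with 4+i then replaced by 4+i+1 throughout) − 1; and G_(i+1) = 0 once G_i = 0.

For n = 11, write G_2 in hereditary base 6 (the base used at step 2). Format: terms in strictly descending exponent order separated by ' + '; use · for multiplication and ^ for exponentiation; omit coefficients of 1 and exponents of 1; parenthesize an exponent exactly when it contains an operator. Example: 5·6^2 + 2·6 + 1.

step 0: 11 = 2·4 + 3; sub 5 for 4: 2·5 + 3; = 13; G_1 = 13−1 = 12
step 1: 12 = 2·5 + 2; sub 6 for 5: 2·6 + 2; = 14; G_2 = 14−1 = 13
step 2: 13 = 2·6 + 1; sub 7 for 6: 2·7 + 1; = 15; G_3 = 15−1 = 14

2·6 + 1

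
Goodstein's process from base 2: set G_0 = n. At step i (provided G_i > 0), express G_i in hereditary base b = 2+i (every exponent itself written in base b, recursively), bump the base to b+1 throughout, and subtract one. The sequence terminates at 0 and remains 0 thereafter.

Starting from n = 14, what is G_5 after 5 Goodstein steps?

base 2: 14 = 2^(2 + 1) + 2^2 + 2; at 3: 3^(3 + 1) + 3^3 + 3 = 111; next = 110
base 3: 110 = 3^(3 + 1) + 3^3 + 2; at 4: 4^(4 + 1) + 4^4 + 2 = 1282; next = 1281
base 4: 1281 = 4^(4 + 1) + 4^4 + 1; at 5: 5^(5 + 1) + 5^5 + 1 = 18751; next = 18750
base 5: 18750 = 5^(5 + 1) + 5^5; at 6: 6^(6 + 1) + 6^6 = 326592; next = 326591
base 6: 326591 = 6^(6 + 1) + 5·6^5 + 5·6^4 + 5·6^3 + 5·6^2 + 5·6 + 5; at 7: 7^(7 + 1) + 5·7^5 + 5·7^4 + 5·7^3 + 5·7^2 + 5·7 + 5 = 5862841; next = 5862840
base 7: 5862840 = 7^(7 + 1) + 5·7^5 + 5·7^4 + 5·7^3 + 5·7^2 + 5·7 + 4; at 8: 8^(8 + 1) + 5·8^5 + 5·8^4 + 5·8^3 + 5·8^2 + 5·8 + 4 = 134404972; next = 134404971

5862840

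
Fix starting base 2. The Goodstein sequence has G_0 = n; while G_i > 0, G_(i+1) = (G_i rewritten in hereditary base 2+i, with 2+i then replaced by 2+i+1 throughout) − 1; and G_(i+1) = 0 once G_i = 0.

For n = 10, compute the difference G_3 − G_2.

[0] 10 ≡ 2^(2 + 1) + 2 (base 2). Lift 3: 84. −1: 83.
[1] 83 ≡ 3^(3 + 1) + 2 (base 3). Lift 4: 1026. −1: 1025.
[2] 1025 ≡ 4^(4 + 1) + 1 (base 4). Lift 5: 15626. −1: 15625.

14600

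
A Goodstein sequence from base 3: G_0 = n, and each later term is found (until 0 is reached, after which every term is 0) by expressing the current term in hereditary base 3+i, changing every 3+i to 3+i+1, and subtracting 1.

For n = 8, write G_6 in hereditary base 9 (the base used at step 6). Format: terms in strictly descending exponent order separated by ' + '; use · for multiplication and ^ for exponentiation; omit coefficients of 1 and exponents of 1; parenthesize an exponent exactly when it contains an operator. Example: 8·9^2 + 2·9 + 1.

base 3: 8 = 2·3 + 2; at 4: 2·4 + 2 = 10; next = 9
base 4: 9 = 2·4 + 1; at 5: 2·5 + 1 = 11; next = 10
base 5: 10 = 2·5; at 6: 2·6 = 12; next = 11
base 6: 11 = 6 + 5; at 7: 7 + 5 = 12; next = 11
base 7: 11 = 7 + 4; at 8: 8 + 4 = 12; next = 11
base 8: 11 = 8 + 3; at 9: 9 + 3 = 12; next = 11

9 + 2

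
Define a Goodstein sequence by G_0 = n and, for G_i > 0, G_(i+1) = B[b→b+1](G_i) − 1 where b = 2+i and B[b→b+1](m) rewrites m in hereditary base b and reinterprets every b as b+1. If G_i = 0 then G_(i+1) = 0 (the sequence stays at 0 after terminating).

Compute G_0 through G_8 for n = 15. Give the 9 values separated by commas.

15, 111, 1283, 18752, 326593, 6588344, 150994943, 3524450280, 100077777775

G_0 = 15. HB_2(15) = 2^(2 + 1) + 2^2 + 2 + 1. Bump = 112. G_1 = 111.
G_1 = 111. HB_3(111) = 3^(3 + 1) + 3^3 + 3. Bump = 1284. G_2 = 1283.
G_2 = 1283. HB_4(1283) = 4^(4 + 1) + 4^4 + 3. Bump = 18753. G_3 = 18752.
G_3 = 18752. HB_5(18752) = 5^(5 + 1) + 5^5 + 2. Bump = 326594. G_4 = 326593.
G_4 = 326593. HB_6(326593) = 6^(6 + 1) + 6^6 + 1. Bump = 6588345. G_5 = 6588344.
G_5 = 6588344. HB_7(6588344) = 7^(7 + 1) + 7^7. Bump = 150994944. G_6 = 150994943.
G_6 = 150994943. HB_8(150994943) = 8^(8 + 1) + 7·8^7 + 7·8^6 + 7·8^5 + 7·8^4 + 7·8^3 + 7·8^2 + 7·8 + 7. Bump = 3524450281. G_7 = 3524450280.
G_7 = 3524450280. HB_9(3524450280) = 9^(9 + 1) + 7·9^7 + 7·9^6 + 7·9^5 + 7·9^4 + 7·9^3 + 7·9^2 + 7·9 + 6. Bump = 100077777776. G_8 = 100077777775.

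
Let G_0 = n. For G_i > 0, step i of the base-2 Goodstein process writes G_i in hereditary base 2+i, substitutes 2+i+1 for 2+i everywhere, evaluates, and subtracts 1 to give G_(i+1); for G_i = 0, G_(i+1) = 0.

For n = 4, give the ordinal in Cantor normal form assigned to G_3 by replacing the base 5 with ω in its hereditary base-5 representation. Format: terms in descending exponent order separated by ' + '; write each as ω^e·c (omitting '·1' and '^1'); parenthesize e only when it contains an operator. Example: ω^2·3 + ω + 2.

i=0: 4 = 2^2 (b=2); 2→3: 3^3 = 27; 27−1 = 26
i=1: 26 = 2·3^2 + 2·3 + 2 (b=3); 3→4: 2·4^2 + 2·4 + 2 = 42; 42−1 = 41
i=2: 41 = 2·4^2 + 2·4 + 1 (b=4); 4→5: 2·5^2 + 2·5 + 1 = 61; 61−1 = 60
i=3: 60 = 2·5^2 + 2·5 (b=5); 5→6: 2·6^2 + 2·6 = 84; 84−1 = 83

ω^2·2 + ω·2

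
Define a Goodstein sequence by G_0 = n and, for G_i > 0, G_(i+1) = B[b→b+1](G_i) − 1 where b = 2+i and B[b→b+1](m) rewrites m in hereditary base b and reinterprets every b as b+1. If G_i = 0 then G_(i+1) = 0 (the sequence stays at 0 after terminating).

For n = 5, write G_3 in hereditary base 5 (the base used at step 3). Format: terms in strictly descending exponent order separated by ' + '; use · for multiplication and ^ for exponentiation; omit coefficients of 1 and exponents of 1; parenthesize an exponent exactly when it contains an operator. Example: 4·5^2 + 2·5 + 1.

5 —HB2→ 2^2 + 1 —bump→ 3^3 + 1 = 28 —(−1)→ 27
27 —HB3→ 3^3 —bump→ 4^4 = 256 —(−1)→ 255
255 —HB4→ 3·4^3 + 3·4^2 + 3·4 + 3 —bump→ 3·5^3 + 3·5^2 + 3·5 + 3 = 468 —(−1)→ 467
467 —HB5→ 3·5^3 + 3·5^2 + 3·5 + 2 —bump→ 3·6^3 + 3·6^2 + 3·6 + 2 = 776 —(−1)→ 775

3·5^3 + 3·5^2 + 3·5 + 2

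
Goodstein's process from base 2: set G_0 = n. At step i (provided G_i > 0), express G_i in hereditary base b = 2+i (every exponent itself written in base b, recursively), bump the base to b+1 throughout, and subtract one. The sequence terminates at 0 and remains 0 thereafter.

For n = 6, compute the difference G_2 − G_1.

[0] 6 ≡ 2^2 + 2 (base 2). Lift 3: 30. −1: 29.
[1] 29 ≡ 3^3 + 2 (base 3). Lift 4: 258. −1: 257.

228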